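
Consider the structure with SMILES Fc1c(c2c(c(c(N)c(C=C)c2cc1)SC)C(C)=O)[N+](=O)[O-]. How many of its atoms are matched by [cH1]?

2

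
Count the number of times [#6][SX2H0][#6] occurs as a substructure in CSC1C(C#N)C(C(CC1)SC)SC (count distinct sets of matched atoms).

3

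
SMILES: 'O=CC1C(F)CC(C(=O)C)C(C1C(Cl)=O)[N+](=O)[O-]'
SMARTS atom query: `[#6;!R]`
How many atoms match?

4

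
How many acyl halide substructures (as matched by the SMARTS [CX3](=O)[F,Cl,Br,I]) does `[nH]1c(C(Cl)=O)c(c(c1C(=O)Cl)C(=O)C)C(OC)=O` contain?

[CX3](=O)[F,Cl,Br,I] is the SMARTS for an acyl halide: a carbonyl carbon bonded to a halogen.
The molecule carries 2 separate instances of an acyl chloride (-C(=O)Cl) meeting every constraint; each maps to a distinct set of atoms, giving 2 matches.

2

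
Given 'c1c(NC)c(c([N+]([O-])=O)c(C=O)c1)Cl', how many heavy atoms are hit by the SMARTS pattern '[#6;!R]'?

The query [#6;!R] means: carbon not in any ring.
Check the 14 heavy atoms by environment: 6× c (aromatic, in 6-ring) → no; 2× C (acyclic) → match; 2× O (acyclic) → no; 1× Cl (acyclic) → no; 1× N (acyclic) → no; 1× N (charge +1, acyclic) → no; 1× O (charge -1, acyclic) → no.
That gives 2 matching atoms.

2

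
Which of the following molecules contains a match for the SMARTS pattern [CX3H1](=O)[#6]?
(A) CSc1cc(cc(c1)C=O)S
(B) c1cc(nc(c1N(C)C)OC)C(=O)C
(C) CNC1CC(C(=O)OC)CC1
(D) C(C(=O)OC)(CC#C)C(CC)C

A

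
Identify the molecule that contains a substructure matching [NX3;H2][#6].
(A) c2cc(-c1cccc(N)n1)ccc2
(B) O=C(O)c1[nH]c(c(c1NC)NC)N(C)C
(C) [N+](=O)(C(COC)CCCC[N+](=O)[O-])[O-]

A

[NX3;H2][#6] describes a trivalent nitrogen with two H attached to carbon (a primary amine).
(A) contains a primary amino group (-NH2), which satisfies every atom and bond constraint.
(B) has an N-methylamino group (-NHCH3) but the nitrogen bears two carbons and only one H (H1), not H2.
(C) has a nitro group (-[N+](=O)[O-]) but the nitrogen is [N+] with no H, not NX3H2.
So the answer is (A).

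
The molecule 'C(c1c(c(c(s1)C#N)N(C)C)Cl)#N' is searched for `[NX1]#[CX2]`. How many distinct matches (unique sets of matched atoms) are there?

2

[NX1]#[CX2] is the SMARTS for a nitrile: a nitrogen triple-bonded to a two-connected carbon.
The molecule carries 2 separate instances of a nitrile (-C#N) meeting every constraint; each maps to a distinct set of atoms, giving 2 matches.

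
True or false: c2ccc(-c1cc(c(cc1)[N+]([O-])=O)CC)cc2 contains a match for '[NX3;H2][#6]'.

The pattern [NX3;H2][#6] describes a trivalent nitrogen with two H attached to carbon — a primary amine.
The closest candidate here is a nitro group (-[N+](=O)[O-]), but the nitrogen is [N+] with no H, not NX3H2. No other fragment satisfies the full query, so there is no match.

False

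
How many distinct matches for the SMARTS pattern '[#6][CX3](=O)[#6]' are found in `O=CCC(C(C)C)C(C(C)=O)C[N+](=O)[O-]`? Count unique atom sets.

[#6][CX3](=O)[#6] is the SMARTS for a ketone: a carbonyl carbon (no H) flanked by two carbons.
Exactly one fragment in the molecule meets all constraints, giving 1 match.

1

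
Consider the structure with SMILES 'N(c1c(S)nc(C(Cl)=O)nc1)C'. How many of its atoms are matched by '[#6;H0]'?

4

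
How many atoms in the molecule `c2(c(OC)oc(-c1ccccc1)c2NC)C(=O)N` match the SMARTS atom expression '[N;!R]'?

2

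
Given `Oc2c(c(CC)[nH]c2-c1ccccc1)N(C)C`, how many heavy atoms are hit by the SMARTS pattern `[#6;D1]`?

The query [#6;D1] means: carbon bonded to exactly one heavy atom.
Check the 17 heavy atoms by environment: 1× n (aromatic, D2) → no; 5× c (aromatic, D3) → no; 1× C (D2) → no; 3× C (D1) → match; 1× N (D3) → no; 1× O (D1) → no; 5× c (aromatic, D2) → no.
That gives 3 matching atoms.

3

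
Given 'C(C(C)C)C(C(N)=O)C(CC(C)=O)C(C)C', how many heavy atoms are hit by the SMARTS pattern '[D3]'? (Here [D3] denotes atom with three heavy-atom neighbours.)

6

The query [D3] means: atom with exactly three heavy-atom neighbours.
Check the 16 heavy atoms by environment: 2× C (D2) → no; 6× C (D3) → match; 2× O (D1) → no; 1× N (D1) → no; 5× C (D1) → no.
That gives 6 matching atoms.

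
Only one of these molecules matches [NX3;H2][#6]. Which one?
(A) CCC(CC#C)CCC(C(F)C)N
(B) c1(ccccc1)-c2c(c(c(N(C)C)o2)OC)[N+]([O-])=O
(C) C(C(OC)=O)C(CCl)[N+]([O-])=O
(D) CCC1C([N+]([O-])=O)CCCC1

A

[NX3;H2][#6] describes a trivalent nitrogen with two H attached to carbon (a primary amine).
(A) contains a primary amino group (-NH2), which satisfies every atom and bond constraint.
(B) has a nitro group (-[N+](=O)[O-]) but the nitrogen is [N+] with no H, not NX3H2.
(C) has a nitro group (-[N+](=O)[O-]) but the nitrogen is [N+] with no H, not NX3H2.
(D) has a nitro group (-[N+](=O)[O-]) but the nitrogen is [N+] with no H, not NX3H2.
So the answer is (A).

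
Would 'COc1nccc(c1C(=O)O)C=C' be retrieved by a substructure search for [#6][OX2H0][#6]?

The pattern [#6][OX2H0][#6] describes an aliphatic oxygen bridging two carbons with no H on the oxygen — an ether.
The molecule carries a methoxy ether (-OCH3), whose atoms satisfy every constraint of the query, so the pattern matches.

Yes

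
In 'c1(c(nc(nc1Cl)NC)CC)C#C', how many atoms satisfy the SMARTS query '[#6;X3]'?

4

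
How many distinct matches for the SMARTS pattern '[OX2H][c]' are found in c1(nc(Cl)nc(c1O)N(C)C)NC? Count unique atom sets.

1

[OX2H][c] is the SMARTS for a phenol: a hydroxyl oxygen attached to an aromatic carbon.
Exactly one fragment in the molecule meets all constraints, giving 1 match.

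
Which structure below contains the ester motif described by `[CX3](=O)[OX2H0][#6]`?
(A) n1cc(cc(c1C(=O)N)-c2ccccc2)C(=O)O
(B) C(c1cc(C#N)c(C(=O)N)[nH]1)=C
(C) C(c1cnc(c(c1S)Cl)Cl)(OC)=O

C

[CX3](=O)[OX2H0][#6] describes a carbonyl carbon bonded to an oxygen that is itself bonded to carbon (no H on that O) (an ester).
(A) has a carboxylic acid group (-C(=O)OH) but the singly-bonded O carries H (OX2H1, not H0).
(B) has a primary amide (-C(=O)NH2) but the carbonyl is bonded to N, not to an O-C linkage.
(C) contains a methyl-ester group (-C(=O)OCH3), which satisfies every atom and bond constraint.
So the answer is (C).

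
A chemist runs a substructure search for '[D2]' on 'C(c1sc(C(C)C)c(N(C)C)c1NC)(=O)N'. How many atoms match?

The query [D2] means: atom with exactly two heavy-atom neighbours.
Check the 16 heavy atoms by environment: 1× s (aromatic, D2) → match; 4× c (aromatic, D3) → no; 1× N (D2) → match; 5× C (D1) → no; 1× N (D3) → no; 2× C (D3) → no; 1× O (D1) → no; 1× N (D1) → no.
Summing the matching environments: 1 + 1 = 2 matching atoms.

2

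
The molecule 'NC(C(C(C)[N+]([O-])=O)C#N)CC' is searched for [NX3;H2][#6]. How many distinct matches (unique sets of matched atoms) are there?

1

[NX3;H2][#6] is the SMARTS for a primary amine: a trivalent nitrogen with two H attached to carbon.
Exactly one fragment in the molecule meets all constraints, giving 1 match.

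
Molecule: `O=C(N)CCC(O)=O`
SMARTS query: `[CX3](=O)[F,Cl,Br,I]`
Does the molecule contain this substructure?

No

The pattern [CX3](=O)[F,Cl,Br,I] describes a carbonyl carbon bonded to a halogen — an acyl halide.
The closest candidate here is a carboxylic acid group (-C(=O)OH), but the carbonyl is bonded to -OH, not to a halogen. No other fragment satisfies the full query, so there is no match.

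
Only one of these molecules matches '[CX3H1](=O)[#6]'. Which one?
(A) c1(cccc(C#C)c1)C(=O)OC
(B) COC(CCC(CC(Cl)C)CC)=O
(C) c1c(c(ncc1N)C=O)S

[CX3H1](=O)[#6] describes an sp2 carbon with one H, double-bonded to O and single-bonded to carbon (an aldehyde).
(A) has a methyl-ester group (-C(=O)OCH3) but the carbonyl carbon has H0, not H1.
(B) has a methyl-ester group (-C(=O)OCH3) but the carbonyl carbon has H0, not H1.
(C) contains an aldehyde (-CHO), which satisfies every atom and bond constraint.
So the answer is (C).

C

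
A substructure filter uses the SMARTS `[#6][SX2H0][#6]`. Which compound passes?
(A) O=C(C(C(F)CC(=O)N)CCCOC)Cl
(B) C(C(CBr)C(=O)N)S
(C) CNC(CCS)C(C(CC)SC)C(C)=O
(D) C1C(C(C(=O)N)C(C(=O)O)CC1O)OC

[#6][SX2H0][#6] describes an aliphatic sulfur bridging two carbons with no H on the sulfur (a thioether).
(A) has a methoxy ether (-OCH3) but the bridging atom is O, not S.
(B) has a thiol (-SH) but the sulfur has H1, not H0 bridging two carbons.
(C) contains a methylthio ether (-SCH3), which satisfies every atom and bond constraint.
(D) has a methoxy ether (-OCH3) but the bridging atom is O, not S.
So the answer is (C).

C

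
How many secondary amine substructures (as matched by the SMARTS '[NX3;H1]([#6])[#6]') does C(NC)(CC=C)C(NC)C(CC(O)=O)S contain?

2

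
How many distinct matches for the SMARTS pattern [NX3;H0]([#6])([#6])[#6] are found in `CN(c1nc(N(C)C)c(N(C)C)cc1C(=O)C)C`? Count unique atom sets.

3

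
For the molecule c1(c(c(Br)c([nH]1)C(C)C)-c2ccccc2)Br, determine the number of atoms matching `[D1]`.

The query [D1] means: atom with exactly one heavy-atom neighbour (degree 1).
Check the 16 heavy atoms by environment: 1× n (aromatic, D2) → no; 5× c (aromatic, D3) → no; 2× Br (D1) → match; 1× C (D3) → no; 2× C (D1) → match; 5× c (aromatic, D2) → no.
Summing the matching environments: 2 + 2 = 4 matching atoms.

4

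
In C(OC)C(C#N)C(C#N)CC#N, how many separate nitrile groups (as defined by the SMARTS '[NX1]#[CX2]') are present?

3

[NX1]#[CX2] is the SMARTS for a nitrile: a nitrogen triple-bonded to a two-connected carbon.
The molecule carries 3 separate instances of a nitrile (-C#N) meeting every constraint; each maps to a distinct set of atoms, giving 3 matches.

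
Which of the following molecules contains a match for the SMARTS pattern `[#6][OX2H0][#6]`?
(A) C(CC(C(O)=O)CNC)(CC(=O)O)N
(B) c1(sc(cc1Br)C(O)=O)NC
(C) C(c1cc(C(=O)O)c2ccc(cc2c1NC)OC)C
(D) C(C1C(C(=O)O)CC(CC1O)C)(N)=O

C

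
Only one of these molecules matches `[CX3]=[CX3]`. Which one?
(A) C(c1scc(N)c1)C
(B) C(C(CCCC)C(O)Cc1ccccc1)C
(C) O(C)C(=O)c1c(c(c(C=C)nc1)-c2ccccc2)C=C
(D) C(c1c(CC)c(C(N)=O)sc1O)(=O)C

C

[CX3]=[CX3] describes a non-aromatic C=C double bond between two sp2 carbons (an alkene).
(A) has an ethyl group (-CH2CH3) but its C-C bond is a single bond between CX4 carbons, not CX3=CX3.
(B) has an ethyl group (-CH2CH3) but its C-C bond is a single bond between CX4 carbons, not CX3=CX3.
(C) contains a vinyl group (-CH=CH2), which satisfies every atom and bond constraint.
(D) has an ethyl group (-CH2CH3) but its C-C bond is a single bond between CX4 carbons, not CX3=CX3.
So the answer is (C).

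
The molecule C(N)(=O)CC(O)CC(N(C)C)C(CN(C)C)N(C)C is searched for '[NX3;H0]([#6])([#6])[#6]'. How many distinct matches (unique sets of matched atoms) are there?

[NX3;H0]([#6])([#6])[#6] is the SMARTS for a tertiary amine: a trivalent nitrogen with no H, bonded to three carbons.
The molecule carries 3 separate instances of a dimethylamino group (-N(CH3)2) meeting every constraint; each maps to a distinct set of atoms, giving 3 matches.

3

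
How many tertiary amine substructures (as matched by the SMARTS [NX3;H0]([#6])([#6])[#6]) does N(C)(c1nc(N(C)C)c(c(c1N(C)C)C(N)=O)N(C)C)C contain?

[NX3;H0]([#6])([#6])[#6] is the SMARTS for a tertiary amine: a trivalent nitrogen with no H, bonded to three carbons.
The molecule carries 4 separate instances of a dimethylamino group (-N(CH3)2) meeting every constraint; each maps to a distinct set of atoms, giving 4 matches.

4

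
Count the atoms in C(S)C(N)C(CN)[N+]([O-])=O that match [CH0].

0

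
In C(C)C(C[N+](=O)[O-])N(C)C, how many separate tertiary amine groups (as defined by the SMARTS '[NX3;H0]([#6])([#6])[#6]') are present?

[NX3;H0]([#6])([#6])[#6] is the SMARTS for a tertiary amine: a trivalent nitrogen with no H, bonded to three carbons.
Exactly one fragment in the molecule meets all constraints, giving 1 match.

1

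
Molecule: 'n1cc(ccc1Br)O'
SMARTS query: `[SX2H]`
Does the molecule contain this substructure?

The pattern [SX2H] describes an aliphatic sulfur with two connections, one being H — a thiol.
The closest candidate here is a hydroxyl group (-OH), but it is an -OH, not an -SH. No other fragment satisfies the full query, so there is no match.

No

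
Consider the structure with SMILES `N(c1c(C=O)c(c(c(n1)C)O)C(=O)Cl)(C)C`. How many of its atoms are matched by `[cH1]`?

0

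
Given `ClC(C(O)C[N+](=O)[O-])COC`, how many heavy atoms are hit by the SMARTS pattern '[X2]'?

Check the 11 heavy atoms by environment: 5× C (X4) → no; 1× N (charge +1, X3) → no; 1× O (charge -1, X1) → no; 1× O (X1) → no; 1× Cl (X1) → no; 2× O (X2) → match.
That gives 2 matching atoms.

2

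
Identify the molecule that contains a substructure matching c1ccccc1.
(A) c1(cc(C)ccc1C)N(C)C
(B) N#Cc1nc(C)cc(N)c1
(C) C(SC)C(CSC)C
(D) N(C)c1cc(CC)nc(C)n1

A

c1ccccc1 describes six aromatic carbons in a ring (a benzene ring).
(A) contains the required atom environment, so the pattern matches.
(B) has a methyl group (-CH3) but no six-membered all-carbon aromatic ring is present.
(C) has a methyl group (-CH3) but no six-membered all-carbon aromatic ring is present.
(D) has a methyl group (-CH3) but no six-membered all-carbon aromatic ring is present.
So the answer is (A).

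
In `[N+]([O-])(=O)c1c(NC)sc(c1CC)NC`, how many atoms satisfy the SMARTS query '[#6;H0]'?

4

The query [#6;H0] means: any carbon with no attached hydrogen.
Check the 14 heavy atoms by environment: 1× s (aromatic, H0) → no; 4× c (aromatic, H0) → match; 1× C (H2) → no; 3× C (H3) → no; 1× N (charge +1, H0) → no; 1× O (charge -1, H0) → no; 1× O (H0) → no; 2× N (H1) → no.
That gives 4 matching atoms.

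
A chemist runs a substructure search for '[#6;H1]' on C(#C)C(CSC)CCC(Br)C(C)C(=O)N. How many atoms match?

The query [#6;H1] means: any carbon bearing exactly one hydrogen.
Check the 15 heavy atoms by environment: 2× C (H3) → no; 4× C (H1) → match; 3× C (H2) → no; 2× C (H0) → no; 1× Br (H0) → no; 1× O (H0) → no; 1× N (H2) → no; 1× S (H0) → no.
That gives 4 matching atoms.

4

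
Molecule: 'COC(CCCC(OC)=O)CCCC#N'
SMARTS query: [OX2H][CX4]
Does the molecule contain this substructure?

The pattern [OX2H][CX4] describes a hydroxyl oxygen bound to an sp3 (X4) carbon — an aliphatic alcohol.
The closest candidate here is a methoxy ether (-OCH3), but the oxygen has H0 (ether), not H1. No other fragment satisfies the full query, so there is no match.

No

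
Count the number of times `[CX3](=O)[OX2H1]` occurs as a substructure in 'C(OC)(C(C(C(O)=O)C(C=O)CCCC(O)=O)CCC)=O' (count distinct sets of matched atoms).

2

[CX3](=O)[OX2H1] is the SMARTS for a carboxylic acid: an sp2 carbon double-bonded to O and single-bonded to an -OH oxygen.
The molecule carries 2 separate instances of a carboxylic acid group (-C(=O)OH) meeting every constraint; each maps to a distinct set of atoms, giving 2 matches.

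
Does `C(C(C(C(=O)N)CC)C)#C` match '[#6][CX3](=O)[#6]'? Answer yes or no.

The pattern [#6][CX3](=O)[#6] describes a carbonyl carbon (no H) flanked by two carbons — a ketone.
The closest candidate here is a primary amide (-C(=O)NH2), but one neighbour of the carbonyl carbon is N, not C. No other fragment satisfies the full query, so there is no match.

No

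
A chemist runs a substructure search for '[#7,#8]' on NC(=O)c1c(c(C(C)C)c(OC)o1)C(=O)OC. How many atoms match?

6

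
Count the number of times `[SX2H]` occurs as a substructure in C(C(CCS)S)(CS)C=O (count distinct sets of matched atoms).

3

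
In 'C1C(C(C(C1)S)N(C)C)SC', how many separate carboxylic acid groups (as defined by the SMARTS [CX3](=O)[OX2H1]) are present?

0

[CX3](=O)[OX2H1] is the SMARTS for a carboxylic acid: an sp2 carbon double-bonded to O and single-bonded to an -OH oxygen.
No fragment in the molecule satisfies every constraint, giving 0 matches.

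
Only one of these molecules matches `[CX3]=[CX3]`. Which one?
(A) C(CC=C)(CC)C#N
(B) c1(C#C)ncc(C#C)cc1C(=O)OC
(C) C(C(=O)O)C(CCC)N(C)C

A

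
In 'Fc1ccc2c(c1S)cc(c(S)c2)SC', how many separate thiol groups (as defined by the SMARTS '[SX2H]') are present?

2

[SX2H] is the SMARTS for a thiol: an aliphatic sulfur with two connections, one being H.
The molecule carries 2 separate instances of a thiol (-SH) meeting every constraint; each maps to a distinct set of atoms, giving 2 matches.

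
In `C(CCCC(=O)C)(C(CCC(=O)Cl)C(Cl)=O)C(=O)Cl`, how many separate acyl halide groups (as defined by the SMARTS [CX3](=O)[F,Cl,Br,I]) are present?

[CX3](=O)[F,Cl,Br,I] is the SMARTS for an acyl halide: a carbonyl carbon bonded to a halogen.
The molecule carries 3 separate instances of an acyl chloride (-C(=O)Cl) meeting every constraint; each maps to a distinct set of atoms, giving 3 matches.

3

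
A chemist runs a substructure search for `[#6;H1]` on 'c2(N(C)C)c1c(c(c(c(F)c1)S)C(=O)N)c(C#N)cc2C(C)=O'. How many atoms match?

2

The query [#6;H1] means: any carbon bearing exactly one hydrogen.
Check the 23 heavy atoms by environment: 8× c (aromatic, H0) → no; 2× c (aromatic, H1) → match; 1× F (H0) → no; 1× S (H1) → no; 3× C (H0) → no; 2× O (H0) → no; 3× C (H3) → no; 2× N (H0) → no; 1× N (H2) → no.
That gives 2 matching atoms.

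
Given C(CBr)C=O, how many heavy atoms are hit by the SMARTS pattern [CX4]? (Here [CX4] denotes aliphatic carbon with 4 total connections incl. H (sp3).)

The query [CX4] means: C with X4: aliphatic carbon with exactly 4 total connections (bonds + H).
Check the 5 heavy atoms by environment: 2× C (X4) → match; 1× Br (X1) → no; 1× C (X3) → no; 1× O (X1) → no.
That gives 2 matching atoms.

2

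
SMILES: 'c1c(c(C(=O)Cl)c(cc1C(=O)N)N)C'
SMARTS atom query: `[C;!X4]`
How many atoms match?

2

The query [C;!X4] means: aliphatic carbon that does not have four total connections.
Check the 14 heavy atoms by environment: 6× c (aromatic, X3) → no; 2× C (X3) → match; 2× O (X1) → no; 1× Cl (X1) → no; 2× N (X3) → no; 1× C (X4) → no.
That gives 2 matching atoms.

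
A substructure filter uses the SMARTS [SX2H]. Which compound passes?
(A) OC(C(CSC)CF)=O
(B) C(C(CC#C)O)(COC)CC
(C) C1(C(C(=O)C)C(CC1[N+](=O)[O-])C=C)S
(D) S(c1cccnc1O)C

C

[SX2H] describes an aliphatic sulfur with two connections, one being H (a thiol).
(A) has a methylthio ether (-SCH3) but the sulfur has H0 (bonded to two carbons), not H1.
(B) has a hydroxyl group (-OH) but it is an -OH, not an -SH.
(C) contains a thiol (-SH), which satisfies every atom and bond constraint.
(D) has a hydroxyl group (-OH) but it is an -OH, not an -SH.
So the answer is (C).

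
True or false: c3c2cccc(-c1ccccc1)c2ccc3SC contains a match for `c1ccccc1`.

The pattern c1ccccc1 describes six aromatic carbons in a ring — a benzene ring.
The molecule carries a phenyl ring, whose atoms satisfy every constraint of the query, so the pattern matches.

True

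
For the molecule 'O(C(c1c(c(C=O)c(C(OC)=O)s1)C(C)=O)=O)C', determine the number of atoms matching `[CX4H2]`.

The query [CX4H2] means: sp3 carbon (X4) with exactly two hydrogens.
Check the 18 heavy atoms by environment: 1× s (aromatic, H0, X2) → no; 4× c (aromatic, H0, X3) → no; 3× C (H0, X3) → no; 4× O (H0, X1) → no; 3× C (H3, X4) → no; 2× O (H0, X2) → no; 1× C (H1, X3) → no.
No environment satisfies the query, so 0 matching atoms.

0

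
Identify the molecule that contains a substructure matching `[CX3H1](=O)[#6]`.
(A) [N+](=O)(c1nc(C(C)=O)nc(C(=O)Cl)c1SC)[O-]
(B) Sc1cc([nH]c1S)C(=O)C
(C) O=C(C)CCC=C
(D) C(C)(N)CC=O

[CX3H1](=O)[#6] describes an sp2 carbon with one H, double-bonded to O and single-bonded to carbon (an aldehyde).
(A) has an acetyl/ketone group (-C(=O)CH3) but the carbonyl carbon has H0 (two carbon neighbours), not H1.
(B) has an acetyl/ketone group (-C(=O)CH3) but the carbonyl carbon has H0 (two carbon neighbours), not H1.
(C) has an acetyl/ketone group (-C(=O)CH3) but the carbonyl carbon has H0 (two carbon neighbours), not H1.
(D) contains an aldehyde (-CHO), which satisfies every atom and bond constraint.
So the answer is (D).

D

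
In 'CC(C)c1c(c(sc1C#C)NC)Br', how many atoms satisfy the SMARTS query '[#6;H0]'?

Check the 13 heavy atoms by environment: 1× s (aromatic, H0) → no; 4× c (aromatic, H0) → match; 1× C (H0) → match; 2× C (H1) → no; 3× C (H3) → no; 1× N (H1) → no; 1× Br (H0) → no.
Summing the matching environments: 4 + 1 = 5 matching atoms.

5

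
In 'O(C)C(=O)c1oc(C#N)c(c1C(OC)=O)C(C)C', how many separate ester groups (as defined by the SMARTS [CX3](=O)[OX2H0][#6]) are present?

[CX3](=O)[OX2H0][#6] is the SMARTS for an ester: a carbonyl carbon bonded to an oxygen that is itself bonded to carbon (no H on that O).
The molecule carries 2 separate instances of a methyl-ester group (-C(=O)OCH3) meeting every constraint; each maps to a distinct set of atoms, giving 2 matches.

2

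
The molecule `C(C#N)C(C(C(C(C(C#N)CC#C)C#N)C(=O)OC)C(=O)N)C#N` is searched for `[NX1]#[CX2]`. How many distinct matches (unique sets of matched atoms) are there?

4

[NX1]#[CX2] is the SMARTS for a nitrile: a nitrogen triple-bonded to a two-connected carbon.
The molecule carries 4 separate instances of a nitrile (-C#N) meeting every constraint; each maps to a distinct set of atoms, giving 4 matches.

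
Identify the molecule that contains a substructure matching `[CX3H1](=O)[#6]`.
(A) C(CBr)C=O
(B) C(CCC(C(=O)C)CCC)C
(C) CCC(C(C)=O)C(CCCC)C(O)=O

A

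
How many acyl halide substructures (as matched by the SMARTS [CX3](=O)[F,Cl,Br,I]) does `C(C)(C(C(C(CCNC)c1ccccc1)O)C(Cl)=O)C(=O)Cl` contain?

[CX3](=O)[F,Cl,Br,I] is the SMARTS for an acyl halide: a carbonyl carbon bonded to a halogen.
The molecule carries 2 separate instances of an acyl chloride (-C(=O)Cl) meeting every constraint; each maps to a distinct set of atoms, giving 2 matches.

2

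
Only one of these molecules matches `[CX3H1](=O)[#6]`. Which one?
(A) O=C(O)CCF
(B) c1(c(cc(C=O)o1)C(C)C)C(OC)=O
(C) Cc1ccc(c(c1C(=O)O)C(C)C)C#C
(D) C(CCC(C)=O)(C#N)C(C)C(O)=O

B

[CX3H1](=O)[#6] describes an sp2 carbon with one H, double-bonded to O and single-bonded to carbon (an aldehyde).
(A) has a carboxylic acid group (-C(=O)OH) but the carbonyl carbon has H0 and is bonded to O, not H1.
(B) contains an aldehyde (-CHO), which satisfies every atom and bond constraint.
(C) has a carboxylic acid group (-C(=O)OH) but the carbonyl carbon has H0 and is bonded to O, not H1.
(D) has a carboxylic acid group (-C(=O)OH) but the carbonyl carbon has H0 and is bonded to O, not H1.
So the answer is (B).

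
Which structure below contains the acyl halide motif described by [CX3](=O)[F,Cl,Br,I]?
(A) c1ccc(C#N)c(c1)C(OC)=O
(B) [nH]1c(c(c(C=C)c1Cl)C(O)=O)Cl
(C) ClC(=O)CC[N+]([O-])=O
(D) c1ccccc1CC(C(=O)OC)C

C

[CX3](=O)[F,Cl,Br,I] describes a carbonyl carbon bonded to a halogen (an acyl halide).
(A) has a methyl-ester group (-C(=O)OCH3) but the carbonyl is bonded to -O-C, not to a halogen.
(B) has a carboxylic acid group (-C(=O)OH) but the carbonyl is bonded to -OH, not to a halogen.
(C) contains an acyl chloride (-C(=O)Cl), which satisfies every atom and bond constraint.
(D) has a methyl-ester group (-C(=O)OCH3) but the carbonyl is bonded to -O-C, not to a halogen.
So the answer is (C).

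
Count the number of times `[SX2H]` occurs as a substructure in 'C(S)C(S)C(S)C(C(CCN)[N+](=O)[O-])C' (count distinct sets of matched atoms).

[SX2H] is the SMARTS for a thiol: an aliphatic sulfur with two connections, one being H.
The molecule carries 3 separate instances of a thiol (-SH) meeting every constraint; each maps to a distinct set of atoms, giving 3 matches.

3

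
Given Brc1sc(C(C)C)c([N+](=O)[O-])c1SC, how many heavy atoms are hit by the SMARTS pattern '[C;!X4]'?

0

The query [C;!X4] means: aliphatic carbon that does not have four total connections.
Check the 14 heavy atoms by environment: 1× s (aromatic, X2) → no; 4× c (aromatic, X3) → no; 4× C (X4) → no; 1× S (X2) → no; 1× N (charge +1, X3) → no; 1× O (charge -1, X1) → no; 1× O (X1) → no; 1× Br (X1) → no.
No environment satisfies the query, so 0 matching atoms.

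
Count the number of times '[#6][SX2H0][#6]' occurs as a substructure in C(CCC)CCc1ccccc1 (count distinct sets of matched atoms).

[#6][SX2H0][#6] is the SMARTS for a thioether: an aliphatic sulfur bridging two carbons with no H on the sulfur.
No fragment in the molecule satisfies every constraint, giving 0 matches.

0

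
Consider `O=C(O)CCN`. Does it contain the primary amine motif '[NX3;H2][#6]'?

Yes

The pattern [NX3;H2][#6] describes a trivalent nitrogen with two H attached to carbon — a primary amine.
The molecule carries a primary amino group (-NH2), whose atoms satisfy every constraint of the query, so the pattern matches.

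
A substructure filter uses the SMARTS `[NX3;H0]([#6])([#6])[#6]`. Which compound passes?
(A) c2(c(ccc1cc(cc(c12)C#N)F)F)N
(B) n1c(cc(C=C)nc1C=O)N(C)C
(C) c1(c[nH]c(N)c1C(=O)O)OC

[NX3;H0]([#6])([#6])[#6] describes a trivalent nitrogen with no H, bonded to three carbons (a tertiary amine).
(A) has a primary amino group (-NH2) but the nitrogen has H2, not H0 with three carbons.
(B) contains a dimethylamino group (-N(CH3)2), which satisfies every atom and bond constraint.
(C) has a primary amino group (-NH2) but the nitrogen has H2, not H0 with three carbons.
So the answer is (B).

B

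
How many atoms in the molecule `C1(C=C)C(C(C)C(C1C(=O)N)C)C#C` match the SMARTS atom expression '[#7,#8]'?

2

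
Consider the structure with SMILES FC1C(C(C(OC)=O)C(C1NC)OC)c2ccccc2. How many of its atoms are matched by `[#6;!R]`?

4

The query [#6;!R] means: carbon not in any ring.
Check the 20 heavy atoms by environment: 5× C (in 5-ring) → no; 3× O (acyclic) → no; 4× C (acyclic) → match; 1× F (acyclic) → no; 1× N (acyclic) → no; 6× c (aromatic, in 6-ring) → no.
That gives 4 matching atoms.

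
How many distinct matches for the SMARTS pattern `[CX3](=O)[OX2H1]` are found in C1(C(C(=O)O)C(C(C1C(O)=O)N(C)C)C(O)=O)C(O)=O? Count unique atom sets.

[CX3](=O)[OX2H1] is the SMARTS for a carboxylic acid: an sp2 carbon double-bonded to O and single-bonded to an -OH oxygen.
The molecule carries 4 separate instances of a carboxylic acid group (-C(=O)OH) meeting every constraint; each maps to a distinct set of atoms, giving 4 matches.

4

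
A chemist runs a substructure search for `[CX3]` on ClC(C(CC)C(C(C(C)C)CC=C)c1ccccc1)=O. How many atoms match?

3

The query [CX3] means: C with X3: aliphatic carbon with exactly 3 total connections.
Check the 20 heavy atoms by environment: 9× C (X4) → no; 3× C (X3) → match; 6× c (aromatic, X3) → no; 1× O (X1) → no; 1× Cl (X1) → no.
That gives 3 matching atoms.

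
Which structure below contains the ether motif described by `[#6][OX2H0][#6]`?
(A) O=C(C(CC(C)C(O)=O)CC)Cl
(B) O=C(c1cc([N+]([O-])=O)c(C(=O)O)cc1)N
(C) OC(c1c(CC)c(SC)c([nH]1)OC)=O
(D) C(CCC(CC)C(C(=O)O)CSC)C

[#6][OX2H0][#6] describes an aliphatic oxygen bridging two carbons with no H on the oxygen (an ether).
(A) has a carboxylic acid group (-C(=O)OH) but the -OH oxygen has H1; the =O is OX1, not OX2.
(B) has a carboxylic acid group (-C(=O)OH) but the -OH oxygen has H1; the =O is OX1, not OX2.
(C) contains a methoxy ether (-OCH3), which satisfies every atom and bond constraint.
(D) has a carboxylic acid group (-C(=O)OH) but the -OH oxygen has H1; the =O is OX1, not OX2.
So the answer is (C).

C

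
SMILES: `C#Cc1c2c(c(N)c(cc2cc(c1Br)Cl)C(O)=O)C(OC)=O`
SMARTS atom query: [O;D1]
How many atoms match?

Check the 22 heavy atoms by environment: 8× c (aromatic, D3) → no; 2× c (aromatic, D2) → no; 2× C (D3) → no; 3× O (D1) → match; 1× O (D2) → no; 2× C (D1) → no; 1× N (D1) → no; 1× Cl (D1) → no; 1× Br (D1) → no; 1× C (D2) → no.
That gives 3 matching atoms.

3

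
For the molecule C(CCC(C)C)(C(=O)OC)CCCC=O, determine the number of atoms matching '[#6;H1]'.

3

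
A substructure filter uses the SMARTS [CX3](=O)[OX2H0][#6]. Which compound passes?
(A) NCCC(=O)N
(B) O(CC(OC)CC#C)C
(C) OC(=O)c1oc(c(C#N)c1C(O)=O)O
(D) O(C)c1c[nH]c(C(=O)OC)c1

[CX3](=O)[OX2H0][#6] describes a carbonyl carbon bonded to an oxygen that is itself bonded to carbon (no H on that O) (an ester).
(A) has a primary amide (-C(=O)NH2) but the carbonyl is bonded to N, not to an O-C linkage.
(B) has a methoxy ether (-OCH3) but the ether oxygen is not adjacent to a C=O carbon.
(C) has a carboxylic acid group (-C(=O)OH) but the singly-bonded O carries H (OX2H1, not H0).
(D) contains a methyl-ester group (-C(=O)OCH3), which satisfies every atom and bond constraint.
So the answer is (D).

D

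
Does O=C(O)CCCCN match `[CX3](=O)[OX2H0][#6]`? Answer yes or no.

No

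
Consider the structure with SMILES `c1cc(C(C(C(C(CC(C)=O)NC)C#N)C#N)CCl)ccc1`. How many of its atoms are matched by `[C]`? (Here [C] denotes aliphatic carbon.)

11

Check the 22 heavy atoms by environment: 11× C → match; 3× N → no; 6× c (aromatic) → no; 1× O → no; 1× Cl → no.
That gives 11 matching atoms.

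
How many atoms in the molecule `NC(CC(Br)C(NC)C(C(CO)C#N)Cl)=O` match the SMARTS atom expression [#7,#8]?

5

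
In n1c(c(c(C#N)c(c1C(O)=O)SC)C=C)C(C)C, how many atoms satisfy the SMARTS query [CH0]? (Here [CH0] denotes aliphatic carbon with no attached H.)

Check the 18 heavy atoms by environment: 1× n (aromatic, H0) → no; 5× c (aromatic, H0) → no; 1× S (H0) → no; 3× C (H3) → no; 2× C (H0) → match; 1× N (H0) → no; 2× C (H1) → no; 1× O (H0) → no; 1× O (H1) → no; 1× C (H2) → no.
That gives 2 matching atoms.

2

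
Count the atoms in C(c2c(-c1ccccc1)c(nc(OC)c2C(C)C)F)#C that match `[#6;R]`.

11

Check the 20 heavy atoms by environment: 1× n (aromatic, in 6-ring) → no; 11× c (aromatic, in 6-ring) → match; 1× O (acyclic) → no; 6× C (acyclic) → no; 1× F (acyclic) → no.
That gives 11 matching atoms.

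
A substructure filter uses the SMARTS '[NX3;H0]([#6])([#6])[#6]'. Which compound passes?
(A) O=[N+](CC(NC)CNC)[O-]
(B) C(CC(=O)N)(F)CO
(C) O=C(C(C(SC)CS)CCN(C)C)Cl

[NX3;H0]([#6])([#6])[#6] describes a trivalent nitrogen with no H, bonded to three carbons (a tertiary amine).
(A) has an N-methylamino group (-NHCH3) but the nitrogen still has one H (H1), not H0.
(B) has a primary amide (-C(=O)NH2) but the amide nitrogen has H2 and only one carbon neighbour.
(C) contains a dimethylamino group (-N(CH3)2), which satisfies every atom and bond constraint.
So the answer is (C).

C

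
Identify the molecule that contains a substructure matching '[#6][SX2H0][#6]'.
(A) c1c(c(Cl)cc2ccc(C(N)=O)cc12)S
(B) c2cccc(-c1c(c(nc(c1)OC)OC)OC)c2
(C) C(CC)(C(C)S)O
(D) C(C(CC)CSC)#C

D

[#6][SX2H0][#6] describes an aliphatic sulfur bridging two carbons with no H on the sulfur (a thioether).
(A) has a thiol (-SH) but the sulfur has H1, not H0 bridging two carbons.
(B) has a methoxy ether (-OCH3) but the bridging atom is O, not S.
(C) has a thiol (-SH) but the sulfur has H1, not H0 bridging two carbons.
(D) contains a methylthio ether (-SCH3), which satisfies every atom and bond constraint.
So the answer is (D).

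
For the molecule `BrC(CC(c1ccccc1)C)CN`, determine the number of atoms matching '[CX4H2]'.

2

The query [CX4H2] means: sp3 carbon (X4) with exactly two hydrogens.
Check the 13 heavy atoms by environment: 2× C (H2, X4) → match; 2× C (H1, X4) → no; 1× C (H3, X4) → no; 1× c (aromatic, H0, X3) → no; 5× c (aromatic, H1, X3) → no; 1× N (H2, X3) → no; 1× Br (H0, X1) → no.
That gives 2 matching atoms.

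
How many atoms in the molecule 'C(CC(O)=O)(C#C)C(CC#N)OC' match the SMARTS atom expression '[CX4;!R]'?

5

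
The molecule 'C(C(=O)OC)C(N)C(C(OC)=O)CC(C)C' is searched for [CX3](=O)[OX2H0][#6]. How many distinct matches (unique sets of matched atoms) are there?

[CX3](=O)[OX2H0][#6] is the SMARTS for an ester: a carbonyl carbon bonded to an oxygen that is itself bonded to carbon (no H on that O).
The molecule carries 2 separate instances of a methyl-ester group (-C(=O)OCH3) meeting every constraint; each maps to a distinct set of atoms, giving 2 matches.

2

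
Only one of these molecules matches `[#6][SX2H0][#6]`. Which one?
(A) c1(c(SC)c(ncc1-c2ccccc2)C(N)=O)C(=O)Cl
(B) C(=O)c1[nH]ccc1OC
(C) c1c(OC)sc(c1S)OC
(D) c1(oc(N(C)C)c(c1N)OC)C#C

A

[#6][SX2H0][#6] describes an aliphatic sulfur bridging two carbons with no H on the sulfur (a thioether).
(A) contains a methylthio ether (-SCH3), which satisfies every atom and bond constraint.
(B) has a methoxy ether (-OCH3) but the bridging atom is O, not S.
(C) has a thiol (-SH) but the sulfur has H1, not H0 bridging two carbons.
(D) has a methoxy ether (-OCH3) but the bridging atom is O, not S.
So the answer is (A).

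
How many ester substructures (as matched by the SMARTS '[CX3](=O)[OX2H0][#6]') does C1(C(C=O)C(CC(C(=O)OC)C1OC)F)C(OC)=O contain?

2

[CX3](=O)[OX2H0][#6] is the SMARTS for an ester: a carbonyl carbon bonded to an oxygen that is itself bonded to carbon (no H on that O).
The molecule carries 2 separate instances of a methyl-ester group (-C(=O)OCH3) meeting every constraint; each maps to a distinct set of atoms, giving 2 matches.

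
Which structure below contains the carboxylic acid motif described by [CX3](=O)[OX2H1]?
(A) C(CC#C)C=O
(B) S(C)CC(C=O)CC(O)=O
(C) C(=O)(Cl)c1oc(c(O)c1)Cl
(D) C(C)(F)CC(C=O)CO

B

[CX3](=O)[OX2H1] describes an sp2 carbon double-bonded to O and single-bonded to an -OH oxygen (a carboxylic acid).
(A) has an aldehyde (-CHO) but there is no singly-bonded oxygen on the carbonyl carbon.
(B) contains a carboxylic acid group (-C(=O)OH), which satisfies every atom and bond constraint.
(C) has an acyl chloride (-C(=O)Cl) but the carbonyl is bonded to Cl, not to an -OH oxygen.
(D) has an aldehyde (-CHO) but there is no singly-bonded oxygen on the carbonyl carbon.
So the answer is (B).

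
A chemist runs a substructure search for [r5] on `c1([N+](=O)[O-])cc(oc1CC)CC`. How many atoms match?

The query [r5] means: r5 matches atoms in a five-membered ring.
Check the 12 heavy atoms by environment: 1× o (aromatic, in 5-ring) → match; 4× c (aromatic, in 5-ring) → match; 1× N (charge +1, acyclic) → no; 1× O (charge -1, acyclic) → no; 1× O (acyclic) → no; 4× C (acyclic) → no.
Summing the matching environments: 1 + 4 = 5 matching atoms.

5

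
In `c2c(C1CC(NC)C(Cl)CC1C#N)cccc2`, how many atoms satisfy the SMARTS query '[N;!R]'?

2

The query [N;!R] means: aliphatic nitrogen not in a ring.
Check the 17 heavy atoms by environment: 6× C (in 6-ring) → no; 2× N (acyclic) → match; 2× C (acyclic) → no; 6× c (aromatic, in 6-ring) → no; 1× Cl (acyclic) → no.
That gives 2 matching atoms.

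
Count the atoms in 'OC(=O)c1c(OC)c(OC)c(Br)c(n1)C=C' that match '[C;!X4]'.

Check the 16 heavy atoms by environment: 1× n (aromatic, X2) → no; 5× c (aromatic, X3) → no; 1× Br (X1) → no; 3× C (X3) → match; 1× O (X1) → no; 3× O (X2) → no; 2× C (X4) → no.
That gives 3 matching atoms.

3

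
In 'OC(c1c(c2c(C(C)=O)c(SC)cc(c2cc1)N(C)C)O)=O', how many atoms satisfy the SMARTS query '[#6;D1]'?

4

Check the 22 heavy atoms by environment: 7× c (aromatic, D3) → no; 3× c (aromatic, D2) → no; 1× N (D3) → no; 4× C (D1) → match; 2× C (D3) → no; 4× O (D1) → no; 1× S (D2) → no.
That gives 4 matching atoms.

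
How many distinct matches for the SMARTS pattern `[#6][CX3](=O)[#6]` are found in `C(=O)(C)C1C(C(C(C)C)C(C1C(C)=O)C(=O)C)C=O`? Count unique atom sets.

3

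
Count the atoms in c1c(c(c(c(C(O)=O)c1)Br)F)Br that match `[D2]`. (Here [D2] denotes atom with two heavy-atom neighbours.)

The query [D2] means: atom with exactly two heavy-atom neighbours.
Check the 12 heavy atoms by environment: 4× c (aromatic, D3) → no; 2× c (aromatic, D2) → match; 2× Br (D1) → no; 1× F (D1) → no; 1× C (D3) → no; 2× O (D1) → no.
That gives 2 matching atoms.

2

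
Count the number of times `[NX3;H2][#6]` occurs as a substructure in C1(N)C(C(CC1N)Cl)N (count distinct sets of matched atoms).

3

[NX3;H2][#6] is the SMARTS for a primary amine: a trivalent nitrogen with two H attached to carbon.
The molecule carries 3 separate instances of a primary amino group (-NH2) meeting every constraint; each maps to a distinct set of atoms, giving 3 matches.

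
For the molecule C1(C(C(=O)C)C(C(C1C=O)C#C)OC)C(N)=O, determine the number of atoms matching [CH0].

The query [CH0] means: aliphatic carbon with no attached hydrogen.
Check the 17 heavy atoms by environment: 7× C (H1) → no; 3× C (H0) → match; 4× O (H0) → no; 2× C (H3) → no; 1× N (H2) → no.
That gives 3 matching atoms.

3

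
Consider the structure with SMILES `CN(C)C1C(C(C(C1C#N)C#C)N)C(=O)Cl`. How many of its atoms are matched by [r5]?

The query [r5] means: r5 matches atoms in a five-membered ring.
Check the 16 heavy atoms by environment: 5× C (in 5-ring) → match; 6× C (acyclic) → no; 3× N (acyclic) → no; 1× O (acyclic) → no; 1× Cl (acyclic) → no.
That gives 5 matching atoms.

5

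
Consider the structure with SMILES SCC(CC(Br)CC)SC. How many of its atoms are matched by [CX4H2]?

3

Check the 10 heavy atoms by environment: 2× C (H3, X4) → no; 3× C (H2, X4) → match; 2× C (H1, X4) → no; 1× S (H0, X2) → no; 1× S (H1, X2) → no; 1× Br (H0, X1) → no.
That gives 3 matching atoms.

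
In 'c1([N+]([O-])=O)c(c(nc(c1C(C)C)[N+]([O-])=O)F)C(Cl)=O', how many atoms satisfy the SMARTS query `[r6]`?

6

The query [r6] means: r6 matches atoms in a six-membered ring.
Check the 19 heavy atoms by environment: 1× n (aromatic, in 6-ring) → match; 5× c (aromatic, in 6-ring) → match; 2× N (charge +1, acyclic) → no; 2× O (charge -1, acyclic) → no; 3× O (acyclic) → no; 1× F (acyclic) → no; 4× C (acyclic) → no; 1× Cl (acyclic) → no.
Summing the matching environments: 1 + 5 = 6 matching atoms.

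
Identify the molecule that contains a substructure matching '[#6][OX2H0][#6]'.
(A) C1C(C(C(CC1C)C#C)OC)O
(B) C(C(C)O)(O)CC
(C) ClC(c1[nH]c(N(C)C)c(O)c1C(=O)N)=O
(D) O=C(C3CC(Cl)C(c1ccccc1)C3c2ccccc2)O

A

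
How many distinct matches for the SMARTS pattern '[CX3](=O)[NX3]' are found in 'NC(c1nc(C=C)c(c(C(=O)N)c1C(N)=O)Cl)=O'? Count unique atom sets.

3

[CX3](=O)[NX3] is the SMARTS for an amide: a carbonyl carbon bonded to a trivalent nitrogen.
The molecule carries 3 separate instances of a primary amide (-C(=O)NH2) meeting every constraint; each maps to a distinct set of atoms, giving 3 matches.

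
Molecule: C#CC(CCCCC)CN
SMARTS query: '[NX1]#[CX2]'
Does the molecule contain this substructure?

No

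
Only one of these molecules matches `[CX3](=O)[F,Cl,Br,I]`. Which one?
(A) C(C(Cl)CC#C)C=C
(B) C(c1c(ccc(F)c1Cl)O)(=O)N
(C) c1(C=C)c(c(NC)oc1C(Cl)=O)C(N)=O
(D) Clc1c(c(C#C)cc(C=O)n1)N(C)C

C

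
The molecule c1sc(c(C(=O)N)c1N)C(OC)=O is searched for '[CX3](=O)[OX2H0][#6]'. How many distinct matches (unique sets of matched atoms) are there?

1

[CX3](=O)[OX2H0][#6] is the SMARTS for an ester: a carbonyl carbon bonded to an oxygen that is itself bonded to carbon (no H on that O).
Exactly one fragment in the molecule meets all constraints, giving 1 match.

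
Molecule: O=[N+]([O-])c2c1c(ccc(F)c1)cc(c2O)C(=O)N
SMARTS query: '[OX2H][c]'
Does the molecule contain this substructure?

Yes

The pattern [OX2H][c] describes a hydroxyl oxygen attached to an aromatic carbon — a phenol.
The molecule carries a hydroxyl group (-OH), whose atoms satisfy every constraint of the query, so the pattern matches.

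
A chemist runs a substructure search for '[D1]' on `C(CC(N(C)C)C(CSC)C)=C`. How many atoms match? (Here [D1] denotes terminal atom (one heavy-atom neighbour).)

The query [D1] means: atom with exactly one heavy-atom neighbour (degree 1).
Check the 12 heavy atoms by environment: 3× C (D2) → no; 2× C (D3) → no; 5× C (D1) → match; 1× N (D3) → no; 1× S (D2) → no.
That gives 5 matching atoms.

5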